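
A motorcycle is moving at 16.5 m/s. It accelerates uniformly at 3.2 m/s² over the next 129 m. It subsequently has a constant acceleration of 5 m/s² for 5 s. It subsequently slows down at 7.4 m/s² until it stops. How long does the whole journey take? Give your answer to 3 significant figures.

18.1 s

Phase 1 (accelerating): v₀ = 16.5 m/s, a = 3.2 m/s².
v² = v₀² + 2aΔx = 16.5² + 2·3.2·129 = 1100 → v = 33.1 m/s
t = (v − v₀)/a = (33.1 − 16.5)/3.2 = 5.20 s

Phase 2 (accelerating): v₀ = 33.1 m/s, a = 5 m/s².
v = v₀ + at = 33.1 + (5)(5) = 58.1 m/s
Δx = v₀t + ½at² = 33.1·5 + 0.5·5·5² = 228 m

Phase 3 (decelerating): v₀ = 58.1 m/s, a = -7.4 m/s².
v = v₀ + at → t = (0 − 58.1) / -7.4 = 7.86 s
v² = v₀² + 2aΔx → Δx = (0² − 58.1²)/(2·-7.4) = 228 m
Total time = 5.20 + 5.00 + 7.86 = 18.1 s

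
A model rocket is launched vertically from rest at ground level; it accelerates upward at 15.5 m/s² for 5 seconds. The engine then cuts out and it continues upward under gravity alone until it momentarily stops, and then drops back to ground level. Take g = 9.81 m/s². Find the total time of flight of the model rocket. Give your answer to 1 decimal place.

Phase 1 (powered ascent): v₀ = 0 m/s, a = 15.5 m/s².
v = v₀ + at = 0 + (15.5)(5) = 77.5 m/s
Δx = v₀t + ½at² = 0·5 + 0.5·15.5·5² = 194 m

Phase 2 (coasting upward): v₀ = 77.5 m/s, a = -9.81 m/s².
v = v₀ + at → t = (0 − 77.5) / -9.81 = 7.90 s
v² = v₀² + 2aΔx → Δx = (0² − 77.5²)/(2·-9.81) = 306 m

Phase 3 (free fall): v₀ = 0 m/s, a = -9.81 m/s².
Falls 500 m from rest: t = √(2·500/9.81) = 10.1 s; v = g·t = 99.0 m/s.
Total time = 5.00 + 7.90 + 10.1 = 23.0 s

23.0 s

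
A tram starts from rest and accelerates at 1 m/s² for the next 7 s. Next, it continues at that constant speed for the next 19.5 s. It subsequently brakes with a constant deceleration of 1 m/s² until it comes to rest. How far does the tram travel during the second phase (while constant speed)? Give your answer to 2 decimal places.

136.50 m

Phase 1 (accelerating): v₀ = 0 m/s, a = 1 m/s².
v = v₀ + at = 0 + (1)(7) = 7.00 m/s
Δx = v₀t + ½at² = 0·7 + 0.5·1·7² = 24.5 m

Phase 2 (constant speed): v₀ = 7.00 m/s, a = 0 m/s².
v = v₀ + at = 7.00 + (0)(19.5) = 7.00 m/s
Δx = v₀t + ½at² = 7.00·19.5 + 0.5·0·19.5² = 136 m
Distance in phase 2 = 136 m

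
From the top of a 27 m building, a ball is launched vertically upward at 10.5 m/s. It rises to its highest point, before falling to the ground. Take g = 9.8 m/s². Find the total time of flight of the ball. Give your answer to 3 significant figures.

3.65 s

Phase 1 (rising): v₀ = 10.5 m/s, a = -9.8 m/s².
v = v₀ + at → t = (0 − 10.5) / -9.8 = 1.07 s
v² = v₀² + 2aΔx → Δx = (0² − 10.5²)/(2·-9.8) = 5.62 m

Phase 2 (falling): v₀ = 0 m/s, a = -9.8 m/s².
Falls 32.6 m from rest: t = √(2·32.6/9.8) = 2.58 s; v = g·t = 25.3 m/s.
Total time = 1.07 + 2.58 = 3.65 s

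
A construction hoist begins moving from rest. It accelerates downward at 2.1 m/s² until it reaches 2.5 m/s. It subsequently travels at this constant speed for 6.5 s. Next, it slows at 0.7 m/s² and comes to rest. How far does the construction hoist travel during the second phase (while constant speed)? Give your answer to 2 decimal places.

Phase 1 (accelerating): v₀ = 0 m/s, a = 2.1 m/s².
v = v₀ + at → t = (2.5 − 0) / 2.1 = 1.19 s
v² = v₀² + 2aΔx → Δx = (2.5² − 0²)/(2·2.1) = 1.49 m

Phase 2 (constant speed): v₀ = 2.50 m/s, a = 0 m/s².
v = v₀ + at = 2.50 + (0)(6.5) = 2.50 m/s
Δx = v₀t + ½at² = 2.50·6.5 + 0.5·0·6.5² = 16.2 m
Distance in phase 2 = 16.2 m

16.25 m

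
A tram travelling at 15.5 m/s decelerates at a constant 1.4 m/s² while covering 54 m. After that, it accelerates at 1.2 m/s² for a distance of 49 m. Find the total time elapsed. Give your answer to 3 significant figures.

8.45 s

Phase 1 (decelerating): v₀ = 15.5 m/s, a = -1.4 m/s².
v² = v₀² + 2aΔx = 15.5² + 2·-1.4·54 = 89.1 → v = 9.44 m/s
t = (v − v₀)/a = (9.44 − 15.5)/-1.4 = 4.33 s

Phase 2 (accelerating): v₀ = 9.44 m/s, a = 1.2 m/s².
v² = v₀² + 2aΔx = 9.44² + 2·1.2·49 = 207 → v = 14.4 m/s
t = (v − v₀)/a = (14.4 − 9.44)/1.2 = 4.12 s
Total time = 4.33 + 4.12 = 8.45 s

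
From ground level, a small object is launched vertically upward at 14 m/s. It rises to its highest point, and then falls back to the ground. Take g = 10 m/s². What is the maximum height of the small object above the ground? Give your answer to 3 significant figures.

9.80 m

Phase 1 (rising): v₀ = 14.0 m/s, a = -10 m/s².
v = v₀ + at → t = (0 − 14.0) / -10 = 1.40 s
v² = v₀² + 2aΔx → Δx = (0² − 14.0²)/(2·-10) = 9.80 m
Maximum height = 9.80 m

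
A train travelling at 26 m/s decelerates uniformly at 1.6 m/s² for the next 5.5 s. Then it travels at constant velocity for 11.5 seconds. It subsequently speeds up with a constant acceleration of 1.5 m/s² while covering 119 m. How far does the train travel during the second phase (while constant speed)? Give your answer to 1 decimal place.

Phase 1 (decelerating): v₀ = 26.0 m/s, a = -1.6 m/s².
v = v₀ + at = 26.0 + (-1.6)(5.5) = 17.2 m/s
Δx = v₀t + ½at² = 26.0·5.5 + 0.5·-1.6·5.5² = 119 m

Phase 2 (constant speed): v₀ = 17.2 m/s, a = 0 m/s².
v = v₀ + at = 17.2 + (0)(11.5) = 17.2 m/s
Δx = v₀t + ½at² = 17.2·11.5 + 0.5·0·11.5² = 198 m
Distance in phase 2 = 198 m

197.8 m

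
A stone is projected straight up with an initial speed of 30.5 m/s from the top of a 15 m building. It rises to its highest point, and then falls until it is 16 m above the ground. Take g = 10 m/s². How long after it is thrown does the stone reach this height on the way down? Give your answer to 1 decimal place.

6.1 s

Phase 1 (rising): v₀ = 30.5 m/s, a = -10 m/s².
v = v₀ + at → t = (0 − 30.5) / -10 = 3.05 s
v² = v₀² + 2aΔx → Δx = (0² − 30.5²)/(2·-10) = 46.5 m

Phase 2 (falling): v₀ = 0 m/s, a = -10 m/s².
Falls 45.5 m from rest: t = √(2·45.5/10) = 3.02 s; v = g·t = 30.2 m/s.
Total time = 3.05 + 3.02 = 6.07 s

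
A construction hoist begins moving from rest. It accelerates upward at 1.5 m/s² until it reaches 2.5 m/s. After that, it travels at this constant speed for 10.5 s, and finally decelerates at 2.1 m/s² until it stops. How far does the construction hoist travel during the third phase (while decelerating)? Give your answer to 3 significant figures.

Phase 1 (accelerating): v₀ = 0 m/s, a = 1.5 m/s².
v = v₀ + at → t = (2.5 − 0) / 1.5 = 1.67 s
v² = v₀² + 2aΔx → Δx = (2.5² − 0²)/(2·1.5) = 2.08 m

Phase 2 (constant speed): v₀ = 2.50 m/s, a = 0 m/s².
v = v₀ + at = 2.50 + (0)(10.5) = 2.50 m/s
Δx = v₀t + ½at² = 2.50·10.5 + 0.5·0·10.5² = 26.2 m

Phase 3 (decelerating): v₀ = 2.50 m/s, a = -2.1 m/s².
v = v₀ + at → t = (0 − 2.50) / -2.1 = 1.19 s
v² = v₀² + 2aΔx → Δx = (0² − 2.50²)/(2·-2.1) = 1.49 m
Distance in phase 3 = 1.49 m

1.49 m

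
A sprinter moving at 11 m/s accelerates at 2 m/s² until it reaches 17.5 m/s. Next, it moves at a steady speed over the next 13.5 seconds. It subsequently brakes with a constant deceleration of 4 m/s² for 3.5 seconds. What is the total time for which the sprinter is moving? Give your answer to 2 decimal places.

20.25 s

Phase 1 (accelerating): v₀ = 11.0 m/s, a = 2 m/s².
v = v₀ + at → t = (17.5 − 11.0) / 2 = 3.25 s
v² = v₀² + 2aΔx → Δx = (17.5² − 11.0²)/(2·2) = 46.3 m

Phase 2 (constant speed): v₀ = 17.5 m/s, a = 0 m/s².
v = v₀ + at = 17.5 + (0)(13.5) = 17.5 m/s
Δx = v₀t + ½at² = 17.5·13.5 + 0.5·0·13.5² = 236 m

Phase 3 (decelerating): v₀ = 17.5 m/s, a = -4 m/s².
v = v₀ + at = 17.5 + (-4)(3.5) = 3.50 m/s
Δx = v₀t + ½at² = 17.5·3.5 + 0.5·-4·3.5² = 36.8 m
Total time = 3.25 + 13.5 + 3.50 = 20.2 s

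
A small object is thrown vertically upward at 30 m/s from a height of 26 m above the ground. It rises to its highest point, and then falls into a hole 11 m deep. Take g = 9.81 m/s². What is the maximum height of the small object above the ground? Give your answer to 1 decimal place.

Phase 1 (rising): v₀ = 30.0 m/s, a = -9.81 m/s².
v = v₀ + at → t = (0 − 30.0) / -9.81 = 3.06 s
v² = v₀² + 2aΔx → Δx = (0² − 30.0²)/(2·-9.81) = 45.9 m
Maximum height = 26 + 45.9 = 71.9 m

71.9 m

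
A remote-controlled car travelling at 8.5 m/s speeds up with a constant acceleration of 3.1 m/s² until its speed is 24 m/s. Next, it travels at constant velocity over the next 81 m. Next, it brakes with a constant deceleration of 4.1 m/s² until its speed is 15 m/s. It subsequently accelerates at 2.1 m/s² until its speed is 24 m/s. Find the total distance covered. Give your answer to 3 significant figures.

289 m

Phase 1 (accelerating): v₀ = 8.50 m/s, a = 3.1 m/s².
v = v₀ + at → t = (24 − 8.50) / 3.1 = 5.00 s
v² = v₀² + 2aΔx → Δx = (24² − 8.50²)/(2·3.1) = 81.2 m

Phase 2 (constant speed): v₀ = 24.0 m/s, a = 0 m/s².
Constant speed: t = d/v = 81/24.0 = 3.38 s

Phase 3 (decelerating): v₀ = 24.0 m/s, a = -4.1 m/s².
v = v₀ + at → t = (15 − 24.0) / -4.1 = 2.20 s
v² = v₀² + 2aΔx → Δx = (15² − 24.0²)/(2·-4.1) = 42.8 m

Phase 4 (accelerating): v₀ = 15.0 m/s, a = 2.1 m/s².
v = v₀ + at → t = (24 − 15.0) / 2.1 = 4.29 s
v² = v₀² + 2aΔx → Δx = (24² − 15.0²)/(2·2.1) = 83.6 m
Total distance = 81.2 + 81.0 + 42.8 + 83.6 = 289 m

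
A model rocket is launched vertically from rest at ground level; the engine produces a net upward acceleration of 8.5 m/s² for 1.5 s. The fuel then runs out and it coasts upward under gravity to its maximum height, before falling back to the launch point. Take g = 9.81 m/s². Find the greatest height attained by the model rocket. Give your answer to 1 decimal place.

17.8 m

Phase 1 (powered ascent): v₀ = 0 m/s, a = 8.5 m/s².
v = v₀ + at = 0 + (8.5)(1.5) = 12.8 m/s
Δx = v₀t + ½at² = 0·1.5 + 0.5·8.5·1.5² = 9.56 m

Phase 2 (coasting upward): v₀ = 12.8 m/s, a = -9.81 m/s².
v = v₀ + at → t = (0 − 12.8) / -9.81 = 1.30 s
v² = v₀² + 2aΔx → Δx = (0² − 12.8²)/(2·-9.81) = 8.29 m
Maximum height = 9.56 + 8.29 = 17.8 m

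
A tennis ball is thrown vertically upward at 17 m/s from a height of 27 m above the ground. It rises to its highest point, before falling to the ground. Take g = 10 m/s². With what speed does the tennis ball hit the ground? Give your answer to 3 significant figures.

Phase 1 (rising): v₀ = 17.0 m/s, a = -10 m/s².
v = v₀ + at → t = (0 − 17.0) / -10 = 1.70 s
v² = v₀² + 2aΔx → Δx = (0² − 17.0²)/(2·-10) = 14.4 m

Phase 2 (falling): v₀ = 0 m/s, a = -10 m/s².
Falls 41.5 m from rest: t = √(2·41.5/10) = 2.88 s; v = g·t = 28.8 m/s.
Final speed = 28.8 m/s

28.8 m/s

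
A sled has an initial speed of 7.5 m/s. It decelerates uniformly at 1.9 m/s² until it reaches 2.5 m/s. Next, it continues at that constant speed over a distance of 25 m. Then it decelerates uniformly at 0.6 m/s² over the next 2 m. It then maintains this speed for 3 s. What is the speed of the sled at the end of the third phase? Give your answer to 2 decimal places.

1.96 m/s

Phase 1 (decelerating): v₀ = 7.50 m/s, a = -1.9 m/s².
v = v₀ + at → t = (2.5 − 7.50) / -1.9 = 2.63 s
v² = v₀² + 2aΔx → Δx = (2.5² − 7.50²)/(2·-1.9) = 13.2 m

Phase 2 (constant speed): v₀ = 2.50 m/s, a = 0 m/s².
Constant speed: t = d/v = 25/2.50 = 10.0 s

Phase 3 (decelerating): v₀ = 2.50 m/s, a = -0.6 m/s².
v² = v₀² + 2aΔx = 2.50² + 2·-0.6·2 = 3.85 → v = 1.96 m/s
t = (v − v₀)/a = (1.96 − 2.50)/-0.6 = 0.896 s
Speed at end of phase 3 = 1.96 m/s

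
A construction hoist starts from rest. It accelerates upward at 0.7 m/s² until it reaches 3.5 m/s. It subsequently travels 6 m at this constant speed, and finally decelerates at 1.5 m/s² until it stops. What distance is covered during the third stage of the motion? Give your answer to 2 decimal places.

4.08 m

Phase 1 (accelerating): v₀ = 0 m/s, a = 0.7 m/s².
v = v₀ + at → t = (3.5 − 0) / 0.7 = 5.00 s
v² = v₀² + 2aΔx → Δx = (3.5² − 0²)/(2·0.7) = 8.75 m

Phase 2 (constant speed): v₀ = 3.50 m/s, a = 0 m/s².
Constant speed: t = d/v = 6/3.50 = 1.71 s

Phase 3 (decelerating): v₀ = 3.50 m/s, a = -1.5 m/s².
v = v₀ + at → t = (0 − 3.50) / -1.5 = 2.33 s
v² = v₀² + 2aΔx → Δx = (0² − 3.50²)/(2·-1.5) = 4.08 m
Distance in phase 3 = 4.08 m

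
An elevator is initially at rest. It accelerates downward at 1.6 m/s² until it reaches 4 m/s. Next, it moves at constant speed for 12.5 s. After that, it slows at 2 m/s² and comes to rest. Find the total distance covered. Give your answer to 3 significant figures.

Phase 1 (accelerating): v₀ = 0 m/s, a = 1.6 m/s².
v = v₀ + at → t = (4 − 0) / 1.6 = 2.50 s
v² = v₀² + 2aΔx → Δx = (4² − 0²)/(2·1.6) = 5.00 m

Phase 2 (constant speed): v₀ = 4.00 m/s, a = 0 m/s².
v = v₀ + at = 4.00 + (0)(12.5) = 4.00 m/s
Δx = v₀t + ½at² = 4.00·12.5 + 0.5·0·12.5² = 50.0 m

Phase 3 (decelerating): v₀ = 4.00 m/s, a = -2 m/s².
v = v₀ + at → t = (0 − 4.00) / -2 = 2.00 s
v² = v₀² + 2aΔx → Δx = (0² − 4.00²)/(2·-2) = 4.00 m
Total distance = 5.00 + 50.0 + 4.00 = 59.0 m

59.0 m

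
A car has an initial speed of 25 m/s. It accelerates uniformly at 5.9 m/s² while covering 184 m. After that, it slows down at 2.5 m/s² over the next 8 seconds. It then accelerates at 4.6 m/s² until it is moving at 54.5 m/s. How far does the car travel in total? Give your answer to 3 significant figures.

Phase 1 (accelerating): v₀ = 25.0 m/s, a = 5.9 m/s².
v² = v₀² + 2aΔx = 25.0² + 2·5.9·184 = 2800 → v = 52.9 m/s
t = (v − v₀)/a = (52.9 − 25.0)/5.9 = 4.73 s

Phase 2 (decelerating): v₀ = 52.9 m/s, a = -2.5 m/s².
v = v₀ + at = 52.9 + (-2.5)(8) = 32.9 m/s
Δx = v₀t + ½at² = 52.9·8 + 0.5·-2.5·8² = 343 m

Phase 3 (accelerating): v₀ = 32.9 m/s, a = 4.6 m/s².
v = v₀ + at → t = (54.5 − 32.9) / 4.6 = 4.70 s
v² = v₀² + 2aΔx → Δx = (54.5² − 32.9²)/(2·4.6) = 205 m
Total distance = 184 + 343 + 205 = 732 m

732 m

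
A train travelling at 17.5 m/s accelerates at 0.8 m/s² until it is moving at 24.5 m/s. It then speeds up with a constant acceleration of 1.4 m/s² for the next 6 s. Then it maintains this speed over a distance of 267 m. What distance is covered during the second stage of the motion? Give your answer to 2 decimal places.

Phase 1 (accelerating): v₀ = 17.5 m/s, a = 0.8 m/s².
v = v₀ + at → t = (24.5 − 17.5) / 0.8 = 8.75 s
v² = v₀² + 2aΔx → Δx = (24.5² − 17.5²)/(2·0.8) = 184 m

Phase 2 (accelerating): v₀ = 24.5 m/s, a = 1.4 m/s².
v = v₀ + at = 24.5 + (1.4)(6) = 32.9 m/s
Δx = v₀t + ½at² = 24.5·6 + 0.5·1.4·6² = 172 m
Distance in phase 2 = 172 m

172.20 m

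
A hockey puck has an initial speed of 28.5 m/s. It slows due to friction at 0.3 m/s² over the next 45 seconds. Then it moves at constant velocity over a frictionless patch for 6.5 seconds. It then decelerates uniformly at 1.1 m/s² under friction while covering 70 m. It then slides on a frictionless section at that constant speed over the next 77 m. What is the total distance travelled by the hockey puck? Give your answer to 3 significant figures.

Phase 1 (decelerating): v₀ = 28.5 m/s, a = -0.3 m/s².
v = v₀ + at = 28.5 + (-0.3)(45) = 15.0 m/s
Δx = v₀t + ½at² = 28.5·45 + 0.5·-0.3·45² = 979 m

Phase 2 (constant speed): v₀ = 15.0 m/s, a = 0 m/s².
v = v₀ + at = 15.0 + (0)(6.5) = 15.0 m/s
Δx = v₀t + ½at² = 15.0·6.5 + 0.5·0·6.5² = 97.5 m

Phase 3 (decelerating): v₀ = 15.0 m/s, a = -1.1 m/s².
v² = v₀² + 2aΔx = 15.0² + 2·-1.1·70 = 71.0 → v = 8.43 m/s
t = (v − v₀)/a = (8.43 − 15.0)/-1.1 = 5.98 s

Phase 4 (constant speed): v₀ = 8.43 m/s, a = 0 m/s².
Constant speed: t = d/v = 77/8.43 = 9.14 s
Total distance = 979 + 97.5 + 70.0 + 77.0 = 1220 m

1220 m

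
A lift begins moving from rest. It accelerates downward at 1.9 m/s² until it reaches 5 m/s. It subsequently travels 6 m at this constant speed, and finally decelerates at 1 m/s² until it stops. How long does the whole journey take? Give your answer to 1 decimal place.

8.8 s

Phase 1 (accelerating): v₀ = 0 m/s, a = 1.9 m/s².
v = v₀ + at → t = (5 − 0) / 1.9 = 2.63 s
v² = v₀² + 2aΔx → Δx = (5² − 0²)/(2·1.9) = 6.58 m

Phase 2 (constant speed): v₀ = 5.00 m/s, a = 0 m/s².
Constant speed: t = d/v = 6/5.00 = 1.20 s

Phase 3 (decelerating): v₀ = 5.00 m/s, a = -1 m/s².
v = v₀ + at → t = (0 − 5.00) / -1 = 5.00 s
v² = v₀² + 2aΔx → Δx = (0² − 5.00²)/(2·-1) = 12.5 m
Total time = 2.63 + 1.20 + 5.00 = 8.83 s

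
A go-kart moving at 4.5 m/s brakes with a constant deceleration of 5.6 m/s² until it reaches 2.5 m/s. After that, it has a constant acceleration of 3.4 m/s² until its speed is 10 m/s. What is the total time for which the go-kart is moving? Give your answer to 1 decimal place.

2.6 s

Phase 1 (decelerating): v₀ = 4.50 m/s, a = -5.6 m/s².
v = v₀ + at → t = (2.5 − 4.50) / -5.6 = 0.357 s
v² = v₀² + 2aΔx → Δx = (2.5² − 4.50²)/(2·-5.6) = 1.25 m

Phase 2 (accelerating): v₀ = 2.50 m/s, a = 3.4 m/s².
v = v₀ + at → t = (10 − 2.50) / 3.4 = 2.21 s
v² = v₀² + 2aΔx → Δx = (10² − 2.50²)/(2·3.4) = 13.8 m
Total time = 0.357 + 2.21 = 2.56 s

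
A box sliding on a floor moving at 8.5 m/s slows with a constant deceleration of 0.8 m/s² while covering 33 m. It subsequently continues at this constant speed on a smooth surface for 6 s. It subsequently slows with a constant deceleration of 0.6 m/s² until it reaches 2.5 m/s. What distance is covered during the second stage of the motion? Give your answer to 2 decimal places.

Phase 1 (decelerating): v₀ = 8.50 m/s, a = -0.8 m/s².
v² = v₀² + 2aΔx = 8.50² + 2·-0.8·33 = 19.4 → v = 4.41 m/s
t = (v − v₀)/a = (4.41 − 8.50)/-0.8 = 5.11 s

Phase 2 (constant speed): v₀ = 4.41 m/s, a = 0 m/s².
v = v₀ + at = 4.41 + (0)(6) = 4.41 m/s
Δx = v₀t + ½at² = 4.41·6 + 0.5·0·6² = 26.5 m
Distance in phase 2 = 26.5 m

26.46 m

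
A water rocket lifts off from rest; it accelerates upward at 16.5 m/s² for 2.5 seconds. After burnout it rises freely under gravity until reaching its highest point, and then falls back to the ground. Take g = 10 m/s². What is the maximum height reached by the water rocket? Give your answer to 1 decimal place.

Phase 1 (powered ascent): v₀ = 0 m/s, a = 16.5 m/s².
v = v₀ + at = 0 + (16.5)(2.5) = 41.2 m/s
Δx = v₀t + ½at² = 0·2.5 + 0.5·16.5·2.5² = 51.6 m

Phase 2 (coasting upward): v₀ = 41.2 m/s, a = -10 m/s².
v = v₀ + at → t = (0 − 41.2) / -10 = 4.12 s
v² = v₀² + 2aΔx → Δx = (0² − 41.2²)/(2·-10) = 85.1 m
Maximum height = 51.6 + 85.1 = 137 m

136.6 m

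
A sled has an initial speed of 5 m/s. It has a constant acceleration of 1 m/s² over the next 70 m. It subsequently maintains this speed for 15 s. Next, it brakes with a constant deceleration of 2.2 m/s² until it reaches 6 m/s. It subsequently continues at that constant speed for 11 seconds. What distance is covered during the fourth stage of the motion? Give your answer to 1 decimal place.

66.0 m

Phase 1 (accelerating): v₀ = 5.00 m/s, a = 1 m/s².
v² = v₀² + 2aΔx = 5.00² + 2·1·70 = 165 → v = 12.8 m/s
t = (v − v₀)/a = (12.8 − 5.00)/1 = 7.85 s

Phase 2 (constant speed): v₀ = 12.8 m/s, a = 0 m/s².
v = v₀ + at = 12.8 + (0)(15) = 12.8 m/s
Δx = v₀t + ½at² = 12.8·15 + 0.5·0·15² = 193 m

Phase 3 (decelerating): v₀ = 12.8 m/s, a = -2.2 m/s².
v = v₀ + at → t = (6 − 12.8) / -2.2 = 3.11 s
v² = v₀² + 2aΔx → Δx = (6² − 12.8²)/(2·-2.2) = 29.3 m

Phase 4 (constant speed): v₀ = 6.00 m/s, a = 0 m/s².
v = v₀ + at = 6.00 + (0)(11) = 6.00 m/s
Δx = v₀t + ½at² = 6.00·11 + 0.5·0·11² = 66.0 m
Distance in phase 4 = 66.0 m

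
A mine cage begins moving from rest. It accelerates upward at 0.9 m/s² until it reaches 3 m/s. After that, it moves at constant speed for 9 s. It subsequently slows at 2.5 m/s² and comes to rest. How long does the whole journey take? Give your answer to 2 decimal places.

13.53 s

Phase 1 (accelerating): v₀ = 0 m/s, a = 0.9 m/s².
v = v₀ + at → t = (3 − 0) / 0.9 = 3.33 s
v² = v₀² + 2aΔx → Δx = (3² − 0²)/(2·0.9) = 5.00 m

Phase 2 (constant speed): v₀ = 3.00 m/s, a = 0 m/s².
v = v₀ + at = 3.00 + (0)(9) = 3.00 m/s
Δx = v₀t + ½at² = 3.00·9 + 0.5·0·9² = 27.0 m

Phase 3 (decelerating): v₀ = 3.00 m/s, a = -2.5 m/s².
v = v₀ + at → t = (0 − 3.00) / -2.5 = 1.20 s
v² = v₀² + 2aΔx → Δx = (0² − 3.00²)/(2·-2.5) = 1.80 m
Total time = 3.33 + 9.00 + 1.20 = 13.5 s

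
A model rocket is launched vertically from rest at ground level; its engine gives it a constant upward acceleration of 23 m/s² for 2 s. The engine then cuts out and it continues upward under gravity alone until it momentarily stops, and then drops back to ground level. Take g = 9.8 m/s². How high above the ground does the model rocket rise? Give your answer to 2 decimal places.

153.96 m

Phase 1 (powered ascent): v₀ = 0 m/s, a = 23 m/s².
v = v₀ + at = 0 + (23)(2) = 46.0 m/s
Δx = v₀t + ½at² = 0·2 + 0.5·23·2² = 46.0 m

Phase 2 (coasting upward): v₀ = 46.0 m/s, a = -9.8 m/s².
v = v₀ + at → t = (0 − 46.0) / -9.8 = 4.69 s
v² = v₀² + 2aΔx → Δx = (0² − 46.0²)/(2·-9.8) = 108 m
Maximum height = 46.0 + 108 = 154 m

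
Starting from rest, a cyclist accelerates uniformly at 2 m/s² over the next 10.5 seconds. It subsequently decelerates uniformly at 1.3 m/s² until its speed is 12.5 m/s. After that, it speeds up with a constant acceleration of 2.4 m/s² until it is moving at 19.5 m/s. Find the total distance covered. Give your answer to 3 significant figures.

Phase 1 (accelerating): v₀ = 0 m/s, a = 2 m/s².
v = v₀ + at = 0 + (2)(10.5) = 21.0 m/s
Δx = v₀t + ½at² = 0·10.5 + 0.5·2·10.5² = 110 m

Phase 2 (decelerating): v₀ = 21.0 m/s, a = -1.3 m/s².
v = v₀ + at → t = (12.5 − 21.0) / -1.3 = 6.54 s
v² = v₀² + 2aΔx → Δx = (12.5² − 21.0²)/(2·-1.3) = 110 m

Phase 3 (accelerating): v₀ = 12.5 m/s, a = 2.4 m/s².
v = v₀ + at → t = (19.5 − 12.5) / 2.4 = 2.92 s
v² = v₀² + 2aΔx → Δx = (19.5² − 12.5²)/(2·2.4) = 46.7 m
Total distance = 110 + 110 + 46.7 = 266 m

266 m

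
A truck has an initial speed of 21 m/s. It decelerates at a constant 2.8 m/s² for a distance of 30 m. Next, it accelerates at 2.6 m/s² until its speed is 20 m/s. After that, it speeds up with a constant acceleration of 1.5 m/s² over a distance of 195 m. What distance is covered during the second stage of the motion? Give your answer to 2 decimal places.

Phase 1 (decelerating): v₀ = 21.0 m/s, a = -2.8 m/s².
v² = v₀² + 2aΔx = 21.0² + 2·-2.8·30 = 273 → v = 16.5 m/s
t = (v − v₀)/a = (16.5 − 21.0)/-2.8 = 1.60 s

Phase 2 (accelerating): v₀ = 16.5 m/s, a = 2.6 m/s².
v = v₀ + at → t = (20 − 16.5) / 2.6 = 1.34 s
v² = v₀² + 2aΔx → Δx = (20² − 16.5²)/(2·2.6) = 24.4 m
Distance in phase 2 = 24.4 m

24.42 m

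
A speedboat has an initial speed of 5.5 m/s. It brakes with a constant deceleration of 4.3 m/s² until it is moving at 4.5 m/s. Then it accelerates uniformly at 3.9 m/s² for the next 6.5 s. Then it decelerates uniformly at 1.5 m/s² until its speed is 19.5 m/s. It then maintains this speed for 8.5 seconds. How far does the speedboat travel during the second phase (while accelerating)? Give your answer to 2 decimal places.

Phase 1 (decelerating): v₀ = 5.50 m/s, a = -4.3 m/s².
v = v₀ + at → t = (4.5 − 5.50) / -4.3 = 0.233 s
v² = v₀² + 2aΔx → Δx = (4.5² − 5.50²)/(2·-4.3) = 1.16 m

Phase 2 (accelerating): v₀ = 4.50 m/s, a = 3.9 m/s².
v = v₀ + at = 4.50 + (3.9)(6.5) = 29.8 m/s
Δx = v₀t + ½at² = 4.50·6.5 + 0.5·3.9·6.5² = 112 m
Distance in phase 2 = 112 m

111.64 m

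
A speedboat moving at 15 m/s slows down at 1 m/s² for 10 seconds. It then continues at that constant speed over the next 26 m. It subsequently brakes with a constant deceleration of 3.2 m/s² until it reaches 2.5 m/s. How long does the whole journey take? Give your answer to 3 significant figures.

16.0 s

Phase 1 (decelerating): v₀ = 15.0 m/s, a = -1 m/s².
v = v₀ + at = 15.0 + (-1)(10) = 5.00 m/s
Δx = v₀t + ½at² = 15.0·10 + 0.5·-1·10² = 100 m

Phase 2 (constant speed): v₀ = 5.00 m/s, a = 0 m/s².
Constant speed: t = d/v = 26/5.00 = 5.20 s

Phase 3 (decelerating): v₀ = 5.00 m/s, a = -3.2 m/s².
v = v₀ + at → t = (2.5 − 5.00) / -3.2 = 0.781 s
v² = v₀² + 2aΔx → Δx = (2.5² − 5.00²)/(2·-3.2) = 2.93 m
Total time = 10.0 + 5.20 + 0.781 = 16.0 s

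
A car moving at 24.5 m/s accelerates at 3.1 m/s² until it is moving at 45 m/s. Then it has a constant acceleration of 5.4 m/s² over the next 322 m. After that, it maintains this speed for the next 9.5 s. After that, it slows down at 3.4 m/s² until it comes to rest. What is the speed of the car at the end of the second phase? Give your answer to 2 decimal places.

Phase 1 (accelerating): v₀ = 24.5 m/s, a = 3.1 m/s².
v = v₀ + at → t = (45 − 24.5) / 3.1 = 6.61 s
v² = v₀² + 2aΔx → Δx = (45² − 24.5²)/(2·3.1) = 230 m

Phase 2 (accelerating): v₀ = 45.0 m/s, a = 5.4 m/s².
v² = v₀² + 2aΔx = 45.0² + 2·5.4·322 = 5500 → v = 74.2 m/s
t = (v − v₀)/a = (74.2 − 45.0)/5.4 = 5.40 s
Speed at end of phase 2 = 74.2 m/s

74.18 m/s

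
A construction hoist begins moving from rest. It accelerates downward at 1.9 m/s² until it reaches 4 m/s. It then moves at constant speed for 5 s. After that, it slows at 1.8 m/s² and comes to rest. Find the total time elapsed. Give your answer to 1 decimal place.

9.3 s

Phase 1 (accelerating): v₀ = 0 m/s, a = 1.9 m/s².
v = v₀ + at → t = (4 − 0) / 1.9 = 2.11 s
v² = v₀² + 2aΔx → Δx = (4² − 0²)/(2·1.9) = 4.21 m

Phase 2 (constant speed): v₀ = 4.00 m/s, a = 0 m/s².
v = v₀ + at = 4.00 + (0)(5) = 4.00 m/s
Δx = v₀t + ½at² = 4.00·5 + 0.5·0·5² = 20.0 m

Phase 3 (decelerating): v₀ = 4.00 m/s, a = -1.8 m/s².
v = v₀ + at → t = (0 − 4.00) / -1.8 = 2.22 s
v² = v₀² + 2aΔx → Δx = (0² − 4.00²)/(2·-1.8) = 4.44 m
Total time = 2.11 + 5.00 + 2.22 = 9.33 s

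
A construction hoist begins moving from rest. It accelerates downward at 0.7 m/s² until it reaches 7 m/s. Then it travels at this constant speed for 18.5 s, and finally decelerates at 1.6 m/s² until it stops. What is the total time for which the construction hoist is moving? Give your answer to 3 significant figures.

32.9 s

Phase 1 (accelerating): v₀ = 0 m/s, a = 0.7 m/s².
v = v₀ + at → t = (7 − 0) / 0.7 = 10.0 s
v² = v₀² + 2aΔx → Δx = (7² − 0²)/(2·0.7) = 35.0 m

Phase 2 (constant speed): v₀ = 7.00 m/s, a = 0 m/s².
v = v₀ + at = 7.00 + (0)(18.5) = 7.00 m/s
Δx = v₀t + ½at² = 7.00·18.5 + 0.5·0·18.5² = 130 m

Phase 3 (decelerating): v₀ = 7.00 m/s, a = -1.6 m/s².
v = v₀ + at → t = (0 − 7.00) / -1.6 = 4.38 s
v² = v₀² + 2aΔx → Δx = (0² − 7.00²)/(2·-1.6) = 15.3 m
Total time = 10.0 + 18.5 + 4.38 = 32.9 s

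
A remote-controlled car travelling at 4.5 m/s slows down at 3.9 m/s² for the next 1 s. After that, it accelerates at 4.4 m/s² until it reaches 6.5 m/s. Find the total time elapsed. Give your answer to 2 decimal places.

2.34 s

Phase 1 (decelerating): v₀ = 4.50 m/s, a = -3.9 m/s².
v = v₀ + at = 4.50 + (-3.9)(1) = 0.600 m/s
Δx = v₀t + ½at² = 4.50·1 + 0.5·-3.9·1² = 2.55 m

Phase 2 (accelerating): v₀ = 0.600 m/s, a = 4.4 m/s².
v = v₀ + at → t = (6.5 − 0.600) / 4.4 = 1.34 s
v² = v₀² + 2aΔx → Δx = (6.5² − 0.600²)/(2·4.4) = 4.76 m
Total time = 1.00 + 1.34 = 2.34 s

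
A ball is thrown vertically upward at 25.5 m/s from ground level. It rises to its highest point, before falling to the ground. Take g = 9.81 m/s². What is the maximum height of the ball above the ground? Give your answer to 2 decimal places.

Phase 1 (rising): v₀ = 25.5 m/s, a = -9.81 m/s².
v = v₀ + at → t = (0 − 25.5) / -9.81 = 2.60 s
v² = v₀² + 2aΔx → Δx = (0² − 25.5²)/(2·-9.81) = 33.1 m
Maximum height = 33.1 m

33.14 m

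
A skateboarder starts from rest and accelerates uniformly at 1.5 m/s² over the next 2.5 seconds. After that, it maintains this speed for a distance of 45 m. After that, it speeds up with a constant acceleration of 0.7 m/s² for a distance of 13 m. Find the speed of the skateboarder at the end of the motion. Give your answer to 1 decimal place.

Phase 1 (accelerating): v₀ = 0 m/s, a = 1.5 m/s².
v = v₀ + at = 0 + (1.5)(2.5) = 3.75 m/s
Δx = v₀t + ½at² = 0·2.5 + 0.5·1.5·2.5² = 4.69 m

Phase 2 (constant speed): v₀ = 3.75 m/s, a = 0 m/s².
Constant speed: t = d/v = 45/3.75 = 12.0 s

Phase 3 (accelerating): v₀ = 3.75 m/s, a = 0.7 m/s².
v² = v₀² + 2aΔx = 3.75² + 2·0.7·13 = 32.3 → v = 5.68 m/s
t = (v − v₀)/a = (5.68 − 3.75)/0.7 = 2.76 s
Final speed = 5.68 m/s

5.7 m/s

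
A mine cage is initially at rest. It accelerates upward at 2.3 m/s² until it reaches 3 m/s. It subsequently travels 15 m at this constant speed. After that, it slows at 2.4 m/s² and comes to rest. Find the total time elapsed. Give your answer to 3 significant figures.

Phase 1 (accelerating): v₀ = 0 m/s, a = 2.3 m/s².
v = v₀ + at → t = (3 − 0) / 2.3 = 1.30 s
v² = v₀² + 2aΔx → Δx = (3² − 0²)/(2·2.3) = 1.96 m

Phase 2 (constant speed): v₀ = 3.00 m/s, a = 0 m/s².
Constant speed: t = d/v = 15/3.00 = 5.00 s

Phase 3 (decelerating): v₀ = 3.00 m/s, a = -2.4 m/s².
v = v₀ + at → t = (0 − 3.00) / -2.4 = 1.25 s
v² = v₀² + 2aΔx → Δx = (0² − 3.00²)/(2·-2.4) = 1.88 m
Total time = 1.30 + 5.00 + 1.25 = 7.55 s

7.55 s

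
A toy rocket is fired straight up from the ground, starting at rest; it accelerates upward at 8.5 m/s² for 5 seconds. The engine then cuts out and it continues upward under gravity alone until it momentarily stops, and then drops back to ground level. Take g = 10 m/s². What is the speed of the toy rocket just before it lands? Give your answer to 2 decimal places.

Phase 1 (powered ascent): v₀ = 0 m/s, a = 8.5 m/s².
v = v₀ + at = 0 + (8.5)(5) = 42.5 m/s
Δx = v₀t + ½at² = 0·5 + 0.5·8.5·5² = 106 m

Phase 2 (coasting upward): v₀ = 42.5 m/s, a = -10 m/s².
v = v₀ + at → t = (0 − 42.5) / -10 = 4.25 s
v² = v₀² + 2aΔx → Δx = (0² − 42.5²)/(2·-10) = 90.3 m

Phase 3 (free fall): v₀ = 0 m/s, a = -10 m/s².
Falls 197 m from rest: t = √(2·197/10) = 6.27 s; v = g·t = 62.7 m/s.
Impact speed = 62.7 m/s

62.70 m/s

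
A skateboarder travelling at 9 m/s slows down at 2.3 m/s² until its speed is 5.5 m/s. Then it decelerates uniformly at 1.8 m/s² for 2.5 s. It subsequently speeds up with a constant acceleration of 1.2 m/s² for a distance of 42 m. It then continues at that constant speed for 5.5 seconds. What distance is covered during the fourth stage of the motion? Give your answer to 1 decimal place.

Phase 1 (decelerating): v₀ = 9.00 m/s, a = -2.3 m/s².
v = v₀ + at → t = (5.5 − 9.00) / -2.3 = 1.52 s
v² = v₀² + 2aΔx → Δx = (5.5² − 9.00²)/(2·-2.3) = 11.0 m

Phase 2 (decelerating): v₀ = 5.50 m/s, a = -1.8 m/s².
v = v₀ + at = 5.50 + (-1.8)(2.5) = 1.00 m/s
Δx = v₀t + ½at² = 5.50·2.5 + 0.5·-1.8·2.5² = 8.12 m

Phase 3 (accelerating): v₀ = 1.00 m/s, a = 1.2 m/s².
v² = v₀² + 2aΔx = 1.00² + 2·1.2·42 = 102 → v = 10.1 m/s
t = (v − v₀)/a = (10.1 − 1.00)/1.2 = 7.57 s

Phase 4 (constant speed): v₀ = 10.1 m/s, a = 0 m/s².
v = v₀ + at = 10.1 + (0)(5.5) = 10.1 m/s
Δx = v₀t + ½at² = 10.1·5.5 + 0.5·0·5.5² = 55.5 m
Distance in phase 4 = 55.5 m

55.5 m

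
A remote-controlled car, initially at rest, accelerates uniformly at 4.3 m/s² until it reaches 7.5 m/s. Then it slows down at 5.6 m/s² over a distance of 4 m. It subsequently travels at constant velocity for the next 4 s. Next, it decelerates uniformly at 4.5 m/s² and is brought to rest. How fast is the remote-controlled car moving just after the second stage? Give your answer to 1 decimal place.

3.4 m/s

Phase 1 (accelerating): v₀ = 0 m/s, a = 4.3 m/s².
v = v₀ + at → t = (7.5 − 0) / 4.3 = 1.74 s
v² = v₀² + 2aΔx → Δx = (7.5² − 0²)/(2·4.3) = 6.54 m

Phase 2 (decelerating): v₀ = 7.50 m/s, a = -5.6 m/s².
v² = v₀² + 2aΔx = 7.50² + 2·-5.6·4 = 11.5 → v = 3.38 m/s
t = (v − v₀)/a = (3.38 − 7.50)/-5.6 = 0.735 s
Speed at end of phase 2 = 3.38 m/s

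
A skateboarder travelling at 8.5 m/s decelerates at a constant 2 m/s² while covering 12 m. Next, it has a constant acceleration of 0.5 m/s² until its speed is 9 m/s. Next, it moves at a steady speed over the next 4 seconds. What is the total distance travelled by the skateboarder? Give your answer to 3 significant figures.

Phase 1 (decelerating): v₀ = 8.50 m/s, a = -2 m/s².
v² = v₀² + 2aΔx = 8.50² + 2·-2·12 = 24.2 → v = 4.92 m/s
t = (v − v₀)/a = (4.92 − 8.50)/-2 = 1.79 s

Phase 2 (accelerating): v₀ = 4.92 m/s, a = 0.5 m/s².
v = v₀ + at → t = (9 − 4.92) / 0.5 = 8.15 s
v² = v₀² + 2aΔx → Δx = (9² − 4.92²)/(2·0.5) = 56.8 m

Phase 3 (constant speed): v₀ = 9.00 m/s, a = 0 m/s².
v = v₀ + at = 9.00 + (0)(4) = 9.00 m/s
Δx = v₀t + ½at² = 9.00·4 + 0.5·0·4² = 36.0 m
Total distance = 12.0 + 56.8 + 36.0 = 105 m

105 m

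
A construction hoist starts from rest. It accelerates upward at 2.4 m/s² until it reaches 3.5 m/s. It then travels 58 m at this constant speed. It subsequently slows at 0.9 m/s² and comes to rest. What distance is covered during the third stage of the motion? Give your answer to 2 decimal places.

6.81 m

Phase 1 (accelerating): v₀ = 0 m/s, a = 2.4 m/s².
v = v₀ + at → t = (3.5 − 0) / 2.4 = 1.46 s
v² = v₀² + 2aΔx → Δx = (3.5² − 0²)/(2·2.4) = 2.55 m

Phase 2 (constant speed): v₀ = 3.50 m/s, a = 0 m/s².
Constant speed: t = d/v = 58/3.50 = 16.6 s

Phase 3 (decelerating): v₀ = 3.50 m/s, a = -0.9 m/s².
v = v₀ + at → t = (0 − 3.50) / -0.9 = 3.89 s
v² = v₀² + 2aΔx → Δx = (0² − 3.50²)/(2·-0.9) = 6.81 m
Distance in phase 3 = 6.81 m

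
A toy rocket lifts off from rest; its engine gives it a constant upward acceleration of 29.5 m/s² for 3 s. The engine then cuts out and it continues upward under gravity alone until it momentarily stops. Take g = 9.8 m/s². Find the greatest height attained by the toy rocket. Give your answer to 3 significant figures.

Phase 1 (powered ascent): v₀ = 0 m/s, a = 29.5 m/s².
v = v₀ + at = 0 + (29.5)(3) = 88.5 m/s
Δx = v₀t + ½at² = 0·3 + 0.5·29.5·3² = 133 m

Phase 2 (coasting upward): v₀ = 88.5 m/s, a = -9.8 m/s².
v = v₀ + at → t = (0 − 88.5) / -9.8 = 9.03 s
v² = v₀² + 2aΔx → Δx = (0² − 88.5²)/(2·-9.8) = 400 m
Maximum height = 133 + 400 = 532 m

532 m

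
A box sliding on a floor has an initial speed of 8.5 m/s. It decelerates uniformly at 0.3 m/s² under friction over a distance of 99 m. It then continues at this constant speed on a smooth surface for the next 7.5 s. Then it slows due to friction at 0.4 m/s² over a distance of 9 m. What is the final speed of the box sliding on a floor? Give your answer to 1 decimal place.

2.4 m/s

Phase 1 (decelerating): v₀ = 8.50 m/s, a = -0.3 m/s².
v² = v₀² + 2aΔx = 8.50² + 2·-0.3·99 = 12.9 → v = 3.58 m/s
t = (v − v₀)/a = (3.58 − 8.50)/-0.3 = 16.4 s

Phase 2 (constant speed): v₀ = 3.58 m/s, a = 0 m/s².
v = v₀ + at = 3.58 + (0)(7.5) = 3.58 m/s
Δx = v₀t + ½at² = 3.58·7.5 + 0.5·0·7.5² = 26.9 m

Phase 3 (decelerating): v₀ = 3.58 m/s, a = -0.4 m/s².
v² = v₀² + 2aΔx = 3.58² + 2·-0.4·9 = 5.65 → v = 2.38 m/s
t = (v − v₀)/a = (2.38 − 3.58)/-0.4 = 3.02 s
Final speed = 2.38 m/s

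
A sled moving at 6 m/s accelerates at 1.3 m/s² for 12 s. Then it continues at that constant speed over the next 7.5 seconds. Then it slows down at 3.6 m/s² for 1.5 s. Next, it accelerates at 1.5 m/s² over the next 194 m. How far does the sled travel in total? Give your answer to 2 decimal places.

Phase 1 (accelerating): v₀ = 6.00 m/s, a = 1.3 m/s².
v = v₀ + at = 6.00 + (1.3)(12) = 21.6 m/s
Δx = v₀t + ½at² = 6.00·12 + 0.5·1.3·12² = 166 m

Phase 2 (constant speed): v₀ = 21.6 m/s, a = 0 m/s².
v = v₀ + at = 21.6 + (0)(7.5) = 21.6 m/s
Δx = v₀t + ½at² = 21.6·7.5 + 0.5·0·7.5² = 162 m

Phase 3 (decelerating): v₀ = 21.6 m/s, a = -3.6 m/s².
v = v₀ + at = 21.6 + (-3.6)(1.5) = 16.2 m/s
Δx = v₀t + ½at² = 21.6·1.5 + 0.5·-3.6·1.5² = 28.4 m

Phase 4 (accelerating): v₀ = 16.2 m/s, a = 1.5 m/s².
v² = v₀² + 2aΔx = 16.2² + 2·1.5·194 = 844 → v = 29.1 m/s
t = (v − v₀)/a = (29.1 − 16.2)/1.5 = 8.57 s
Total distance = 166 + 162 + 28.4 + 194 = 550 m

549.95 m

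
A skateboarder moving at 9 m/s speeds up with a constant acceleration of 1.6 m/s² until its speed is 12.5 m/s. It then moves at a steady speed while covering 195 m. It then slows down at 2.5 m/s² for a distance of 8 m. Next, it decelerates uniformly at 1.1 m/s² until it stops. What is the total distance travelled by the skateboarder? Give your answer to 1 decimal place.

279.4 m

Phase 1 (accelerating): v₀ = 9.00 m/s, a = 1.6 m/s².
v = v₀ + at → t = (12.5 − 9.00) / 1.6 = 2.19 s
v² = v₀² + 2aΔx → Δx = (12.5² − 9.00²)/(2·1.6) = 23.5 m

Phase 2 (constant speed): v₀ = 12.5 m/s, a = 0 m/s².
Constant speed: t = d/v = 195/12.5 = 15.6 s

Phase 3 (decelerating): v₀ = 12.5 m/s, a = -2.5 m/s².
v² = v₀² + 2aΔx = 12.5² + 2·-2.5·8 = 116 → v = 10.8 m/s
t = (v − v₀)/a = (10.8 − 12.5)/-2.5 = 0.687 s

Phase 4 (decelerating): v₀ = 10.8 m/s, a = -1.1 m/s².
v = v₀ + at → t = (0 − 10.8) / -1.1 = 9.80 s
v² = v₀² + 2aΔx → Δx = (0² − 10.8²)/(2·-1.1) = 52.8 m
Total distance = 23.5 + 195 + 8.00 + 52.8 = 279 m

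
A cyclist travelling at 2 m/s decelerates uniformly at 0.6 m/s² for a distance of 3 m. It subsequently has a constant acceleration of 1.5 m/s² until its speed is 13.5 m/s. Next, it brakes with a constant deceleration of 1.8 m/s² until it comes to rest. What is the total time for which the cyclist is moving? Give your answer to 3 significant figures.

18.4 s

Phase 1 (decelerating): v₀ = 2.00 m/s, a = -0.6 m/s².
v² = v₀² + 2aΔx = 2.00² + 2·-0.6·3 = 0.400 → v = 0.632 m/s
t = (v − v₀)/a = (0.632 − 2.00)/-0.6 = 2.28 s

Phase 2 (accelerating): v₀ = 0.632 m/s, a = 1.5 m/s².
v = v₀ + at → t = (13.5 − 0.632) / 1.5 = 8.58 s
v² = v₀² + 2aΔx → Δx = (13.5² − 0.632²)/(2·1.5) = 60.6 m

Phase 3 (decelerating): v₀ = 13.5 m/s, a = -1.8 m/s².
v = v₀ + at → t = (0 − 13.5) / -1.8 = 7.50 s
v² = v₀² + 2aΔx → Δx = (0² − 13.5²)/(2·-1.8) = 50.6 m
Total time = 2.28 + 8.58 + 7.50 = 18.4 s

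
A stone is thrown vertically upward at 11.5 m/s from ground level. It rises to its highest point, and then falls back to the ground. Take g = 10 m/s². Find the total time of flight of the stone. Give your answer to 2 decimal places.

2.30 s

Phase 1 (rising): v₀ = 11.5 m/s, a = -10 m/s².
v = v₀ + at → t = (0 − 11.5) / -10 = 1.15 s
v² = v₀² + 2aΔx → Δx = (0² − 11.5²)/(2·-10) = 6.61 m

Phase 2 (falling): v₀ = 0 m/s, a = -10 m/s².
Falls 6.61 m from rest: t = √(2·6.61/10) = 1.15 s; v = g·t = 11.5 m/s.
Total time = 1.15 + 1.15 = 2.30 s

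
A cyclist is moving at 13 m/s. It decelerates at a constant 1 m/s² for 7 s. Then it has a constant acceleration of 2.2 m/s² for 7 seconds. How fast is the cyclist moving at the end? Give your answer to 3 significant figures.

Phase 1 (decelerating): v₀ = 13.0 m/s, a = -1 m/s².
v = v₀ + at = 13.0 + (-1)(7) = 6.00 m/s
Δx = v₀t + ½at² = 13.0·7 + 0.5·-1·7² = 66.5 m

Phase 2 (accelerating): v₀ = 6.00 m/s, a = 2.2 m/s².
v = v₀ + at = 6.00 + (2.2)(7) = 21.4 m/s
Δx = v₀t + ½at² = 6.00·7 + 0.5·2.2·7² = 95.9 m
Final speed = 21.4 m/s

21.4 m/s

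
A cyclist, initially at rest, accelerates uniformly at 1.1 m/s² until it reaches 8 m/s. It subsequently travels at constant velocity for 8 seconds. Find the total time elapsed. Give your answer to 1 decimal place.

15.3 s

Phase 1 (accelerating): v₀ = 0 m/s, a = 1.1 m/s².
v = v₀ + at → t = (8 − 0) / 1.1 = 7.27 s
v² = v₀² + 2aΔx → Δx = (8² − 0²)/(2·1.1) = 29.1 m

Phase 2 (constant speed): v₀ = 8.00 m/s, a = 0 m/s².
v = v₀ + at = 8.00 + (0)(8) = 8.00 m/s
Δx = v₀t + ½at² = 8.00·8 + 0.5·0·8² = 64.0 m
Total time = 7.27 + 8.00 = 15.3 s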